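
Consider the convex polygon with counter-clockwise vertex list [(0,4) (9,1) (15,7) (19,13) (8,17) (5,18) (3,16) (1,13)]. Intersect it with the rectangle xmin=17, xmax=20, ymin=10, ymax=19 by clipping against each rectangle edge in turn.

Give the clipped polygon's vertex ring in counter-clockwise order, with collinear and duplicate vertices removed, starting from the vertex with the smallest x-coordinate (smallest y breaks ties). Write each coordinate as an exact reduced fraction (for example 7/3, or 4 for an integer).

Clipped polygon: [(17,10) (19,13) (17,151/11)]

1. After x ≥ 17: [(17,10) (19,13) (17,151/11)]
2. After x ≤ 20: [(17,10) (19,13) (17,151/11)]
3. After y ≥ 10: [(17,10) (19,13) (17,151/11)]
4. After y ≤ 19: [(17,10) (19,13) (17,151/11)]
5. Canonical ring: [(17,10) (19,13) (17,151/11)]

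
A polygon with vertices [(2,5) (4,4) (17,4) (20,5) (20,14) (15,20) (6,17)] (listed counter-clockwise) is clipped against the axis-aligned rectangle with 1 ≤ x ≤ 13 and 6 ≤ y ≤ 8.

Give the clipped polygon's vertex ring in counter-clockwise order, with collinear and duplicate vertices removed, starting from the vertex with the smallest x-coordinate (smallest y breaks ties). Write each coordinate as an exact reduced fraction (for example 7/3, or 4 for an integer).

1. After x ≥ 1: [(2,5) (4,4) (17,4) (20,5) (20,14) (15,20) (6,17)]
2. After x ≤ 13: [(2,5) (4,4) (13,4) (13,58/3) (6,17)]
3. After y ≥ 6: [(7/3,6) (13,6) (13,58/3) (6,17)]
4. After y ≤ 8: [(3,8) (7/3,6) (13,6) (13,8)]
5. Canonical ring: [(7/3,6) (13,6) (13,8) (3,8)]

Clipped polygon: [(7/3,6) (13,6) (13,8) (3,8)]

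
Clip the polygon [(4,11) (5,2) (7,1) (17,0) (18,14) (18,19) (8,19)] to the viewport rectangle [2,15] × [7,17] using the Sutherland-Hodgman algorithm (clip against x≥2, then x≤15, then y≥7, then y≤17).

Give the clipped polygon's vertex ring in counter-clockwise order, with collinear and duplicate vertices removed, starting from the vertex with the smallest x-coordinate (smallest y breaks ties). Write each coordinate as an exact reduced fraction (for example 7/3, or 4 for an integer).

Clipped polygon: [(4,11) (40/9,7) (15,7) (15,17) (7,17)]

1. After x ≥ 2: [(4,11) (5,2) (7,1) (17,0) (18,14) (18,19) (8,19)]
2. After x ≤ 15: [(4,11) (5,2) (7,1) (15,1/5) (15,19) (8,19)]
3. After y ≥ 7: [(4,11) (40/9,7) (15,7) (15,19) (8,19)]
4. After y ≤ 17: [(7,17) (4,11) (40/9,7) (15,7) (15,17)]
5. Canonical ring: [(4,11) (40/9,7) (15,7) (15,17) (7,17)]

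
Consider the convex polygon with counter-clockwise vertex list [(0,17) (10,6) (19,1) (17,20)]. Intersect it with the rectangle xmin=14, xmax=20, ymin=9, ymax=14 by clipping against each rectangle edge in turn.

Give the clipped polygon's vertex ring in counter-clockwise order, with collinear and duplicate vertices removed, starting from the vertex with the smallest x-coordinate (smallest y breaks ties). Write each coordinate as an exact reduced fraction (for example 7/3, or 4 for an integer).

1. After x ≥ 14: [(14,331/17) (14,34/9) (19,1) (17,20)]
2. After x ≤ 20: [(14,331/17) (14,34/9) (19,1) (17,20)]
3. After y ≥ 9: [(14,331/17) (14,9) (345/19,9) (17,20)]
4. After y ≤ 14: [(14,14) (14,9) (345/19,9) (335/19,14)]
5. Canonical ring: [(14,9) (345/19,9) (335/19,14) (14,14)]

Clipped polygon: [(14,9) (345/19,9) (335/19,14) (14,14)]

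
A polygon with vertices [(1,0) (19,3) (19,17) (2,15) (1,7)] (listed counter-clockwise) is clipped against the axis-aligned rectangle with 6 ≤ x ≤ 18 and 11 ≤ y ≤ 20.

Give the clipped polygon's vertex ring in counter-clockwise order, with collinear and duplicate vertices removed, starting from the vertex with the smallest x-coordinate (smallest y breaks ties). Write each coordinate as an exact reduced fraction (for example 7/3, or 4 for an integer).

Clipped polygon: [(6,11) (18,11) (18,287/17) (6,263/17)]

1. After x ≥ 6: [(6,5/6) (19,3) (19,17) (6,263/17)]
2. After x ≤ 18: [(6,5/6) (18,17/6) (18,287/17) (6,263/17)]
3. After y ≥ 11: [(6,11) (18,11) (18,287/17) (6,263/17)]
4. After y ≤ 20: [(6,11) (18,11) (18,287/17) (6,263/17)]
5. Canonical ring: [(6,11) (18,11) (18,287/17) (6,263/17)]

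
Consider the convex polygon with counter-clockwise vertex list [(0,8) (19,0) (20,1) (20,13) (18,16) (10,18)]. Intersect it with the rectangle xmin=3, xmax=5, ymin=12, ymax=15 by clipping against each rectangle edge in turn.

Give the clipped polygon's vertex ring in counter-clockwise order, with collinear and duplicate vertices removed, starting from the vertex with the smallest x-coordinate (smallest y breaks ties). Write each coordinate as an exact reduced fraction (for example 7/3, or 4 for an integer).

1. After x ≥ 3: [(3,11) (3,128/19) (19,0) (20,1) (20,13) (18,16) (10,18)]
2. After x ≤ 5: [(5,13) (3,11) (3,128/19) (5,112/19)]
3. After y ≥ 12: [(5,12) (5,13) (4,12)]
4. After y ≤ 15: [(5,12) (5,13) (4,12)]
5. Canonical ring: [(4,12) (5,12) (5,13)]

Clipped polygon: [(4,12) (5,12) (5,13)]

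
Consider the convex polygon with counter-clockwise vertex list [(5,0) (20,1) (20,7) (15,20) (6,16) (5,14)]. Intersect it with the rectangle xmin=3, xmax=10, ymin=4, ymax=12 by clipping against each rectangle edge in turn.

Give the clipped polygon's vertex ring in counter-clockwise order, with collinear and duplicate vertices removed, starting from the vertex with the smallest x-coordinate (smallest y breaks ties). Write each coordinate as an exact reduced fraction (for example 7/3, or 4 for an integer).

1. After x ≥ 3: [(5,0) (20,1) (20,7) (15,20) (6,16) (5,14)]
2. After x ≤ 10: [(5,0) (10,1/3) (10,160/9) (6,16) (5,14)]
3. After y ≥ 4: [(5,4) (10,4) (10,160/9) (6,16) (5,14)]
4. After y ≤ 12: [(5,12) (5,4) (10,4) (10,12)]
5. Canonical ring: [(5,4) (10,4) (10,12) (5,12)]

Clipped polygon: [(5,4) (10,4) (10,12) (5,12)]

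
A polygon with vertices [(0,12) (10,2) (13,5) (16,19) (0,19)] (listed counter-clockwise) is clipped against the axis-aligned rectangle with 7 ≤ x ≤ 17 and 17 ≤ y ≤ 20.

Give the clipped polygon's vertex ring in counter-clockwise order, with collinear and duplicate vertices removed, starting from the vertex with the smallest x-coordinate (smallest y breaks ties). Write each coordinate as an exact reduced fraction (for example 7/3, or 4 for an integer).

1. After x ≥ 7: [(7,5) (10,2) (13,5) (16,19) (7,19)]
2. After x ≤ 17: [(7,5) (10,2) (13,5) (16,19) (7,19)]
3. After y ≥ 17: [(7,17) (109/7,17) (16,19) (7,19)]
4. After y ≤ 20: [(7,17) (109/7,17) (16,19) (7,19)]
5. Canonical ring: [(7,17) (109/7,17) (16,19) (7,19)]

Clipped polygon: [(7,17) (109/7,17) (16,19) (7,19)]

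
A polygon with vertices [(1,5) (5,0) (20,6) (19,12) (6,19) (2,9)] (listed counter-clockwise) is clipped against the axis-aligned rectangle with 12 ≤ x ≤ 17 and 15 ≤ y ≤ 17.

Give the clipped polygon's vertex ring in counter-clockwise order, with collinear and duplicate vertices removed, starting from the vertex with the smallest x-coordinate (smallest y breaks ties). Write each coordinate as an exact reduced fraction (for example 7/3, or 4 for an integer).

1. After x ≥ 12: [(12,14/5) (20,6) (19,12) (12,205/13)]
2. After x ≤ 17: [(12,14/5) (17,24/5) (17,170/13) (12,205/13)]
3. After y ≥ 15: [(12,15) (94/7,15) (12,205/13)]
4. After y ≤ 17: [(12,15) (94/7,15) (12,205/13)]
5. Canonical ring: [(12,15) (94/7,15) (12,205/13)]

Clipped polygon: [(12,15) (94/7,15) (12,205/13)]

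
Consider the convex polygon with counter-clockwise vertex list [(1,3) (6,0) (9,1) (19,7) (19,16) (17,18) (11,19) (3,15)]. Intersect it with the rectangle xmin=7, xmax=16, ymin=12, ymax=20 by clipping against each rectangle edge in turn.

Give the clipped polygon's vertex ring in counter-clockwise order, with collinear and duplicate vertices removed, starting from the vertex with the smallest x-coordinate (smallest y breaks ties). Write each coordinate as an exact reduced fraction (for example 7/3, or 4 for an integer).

1. After x ≥ 7: [(7,1/3) (9,1) (19,7) (19,16) (17,18) (11,19) (7,17)]
2. After x ≤ 16: [(7,1/3) (9,1) (16,26/5) (16,109/6) (11,19) (7,17)]
3. After y ≥ 12: [(7,12) (16,12) (16,109/6) (11,19) (7,17)]
4. After y ≤ 20: [(7,12) (16,12) (16,109/6) (11,19) (7,17)]
5. Canonical ring: [(7,12) (16,12) (16,109/6) (11,19) (7,17)]

Clipped polygon: [(7,12) (16,12) (16,109/6) (11,19) (7,17)]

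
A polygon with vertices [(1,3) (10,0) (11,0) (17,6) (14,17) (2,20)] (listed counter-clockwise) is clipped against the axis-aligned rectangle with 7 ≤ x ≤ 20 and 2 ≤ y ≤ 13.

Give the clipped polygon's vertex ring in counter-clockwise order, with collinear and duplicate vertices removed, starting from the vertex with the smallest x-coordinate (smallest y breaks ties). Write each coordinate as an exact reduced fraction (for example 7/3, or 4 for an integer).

1. After x ≥ 7: [(7,1) (10,0) (11,0) (17,6) (14,17) (7,75/4)]
2. After x ≤ 20: [(7,1) (10,0) (11,0) (17,6) (14,17) (7,75/4)]
3. After y ≥ 2: [(7,2) (13,2) (17,6) (14,17) (7,75/4)]
4. After y ≤ 13: [(7,13) (7,2) (13,2) (17,6) (166/11,13)]
5. Canonical ring: [(7,2) (13,2) (17,6) (166/11,13) (7,13)]

Clipped polygon: [(7,2) (13,2) (17,6) (166/11,13) (7,13)]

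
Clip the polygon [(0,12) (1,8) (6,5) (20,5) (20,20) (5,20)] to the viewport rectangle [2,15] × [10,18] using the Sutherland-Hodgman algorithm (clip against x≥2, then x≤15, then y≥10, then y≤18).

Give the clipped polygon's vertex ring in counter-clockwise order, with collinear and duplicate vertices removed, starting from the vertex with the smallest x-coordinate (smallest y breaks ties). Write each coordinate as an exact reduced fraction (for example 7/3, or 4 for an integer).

1. After x ≥ 2: [(2,76/5) (2,37/5) (6,5) (20,5) (20,20) (5,20)]
2. After x ≤ 15: [(2,76/5) (2,37/5) (6,5) (15,5) (15,20) (5,20)]
3. After y ≥ 10: [(2,76/5) (2,10) (15,10) (15,20) (5,20)]
4. After y ≤ 18: [(15/4,18) (2,76/5) (2,10) (15,10) (15,18)]
5. Canonical ring: [(2,10) (15,10) (15,18) (15/4,18) (2,76/5)]

Clipped polygon: [(2,10) (15,10) (15,18) (15/4,18) (2,76/5)]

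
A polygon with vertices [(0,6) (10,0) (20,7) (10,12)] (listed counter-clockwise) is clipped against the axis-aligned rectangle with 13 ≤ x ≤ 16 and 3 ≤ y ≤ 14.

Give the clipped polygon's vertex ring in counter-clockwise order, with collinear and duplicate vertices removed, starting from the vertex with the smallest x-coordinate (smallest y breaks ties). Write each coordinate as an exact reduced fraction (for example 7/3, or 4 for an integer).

1. After x ≥ 13: [(13,21/10) (20,7) (13,21/2)]
2. After x ≤ 16: [(13,21/10) (16,21/5) (16,9) (13,21/2)]
3. After y ≥ 3: [(13,3) (100/7,3) (16,21/5) (16,9) (13,21/2)]
4. After y ≤ 14: [(13,3) (100/7,3) (16,21/5) (16,9) (13,21/2)]
5. Canonical ring: [(13,3) (100/7,3) (16,21/5) (16,9) (13,21/2)]

Clipped polygon: [(13,3) (100/7,3) (16,21/5) (16,9) (13,21/2)]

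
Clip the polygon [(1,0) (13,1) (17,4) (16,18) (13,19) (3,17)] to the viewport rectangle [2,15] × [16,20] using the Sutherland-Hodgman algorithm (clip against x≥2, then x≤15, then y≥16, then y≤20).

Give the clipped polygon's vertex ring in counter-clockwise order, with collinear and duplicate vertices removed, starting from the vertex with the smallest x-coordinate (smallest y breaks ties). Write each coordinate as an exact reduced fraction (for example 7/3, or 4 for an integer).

Clipped polygon: [(49/17,16) (15,16) (15,55/3) (13,19) (3,17)]

1. After x ≥ 2: [(2,17/2) (2,1/12) (13,1) (17,4) (16,18) (13,19) (3,17)]
2. After x ≤ 15: [(2,17/2) (2,1/12) (13,1) (15,5/2) (15,55/3) (13,19) (3,17)]
3. After y ≥ 16: [(49/17,16) (15,16) (15,55/3) (13,19) (3,17)]
4. After y ≤ 20: [(49/17,16) (15,16) (15,55/3) (13,19) (3,17)]
5. Canonical ring: [(49/17,16) (15,16) (15,55/3) (13,19) (3,17)]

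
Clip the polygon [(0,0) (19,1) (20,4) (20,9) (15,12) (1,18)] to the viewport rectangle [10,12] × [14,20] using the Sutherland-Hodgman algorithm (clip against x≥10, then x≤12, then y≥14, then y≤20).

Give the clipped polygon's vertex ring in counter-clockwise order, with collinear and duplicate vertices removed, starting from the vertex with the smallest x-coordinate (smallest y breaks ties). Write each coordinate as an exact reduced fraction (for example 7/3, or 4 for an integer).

1. After x ≥ 10: [(10,10/19) (19,1) (20,4) (20,9) (15,12) (10,99/7)]
2. After x ≤ 12: [(10,10/19) (12,12/19) (12,93/7) (10,99/7)]
3. After y ≥ 14: [(10,14) (31/3,14) (10,99/7)]
4. After y ≤ 20: [(10,14) (31/3,14) (10,99/7)]
5. Canonical ring: [(10,14) (31/3,14) (10,99/7)]

Clipped polygon: [(10,14) (31/3,14) (10,99/7)]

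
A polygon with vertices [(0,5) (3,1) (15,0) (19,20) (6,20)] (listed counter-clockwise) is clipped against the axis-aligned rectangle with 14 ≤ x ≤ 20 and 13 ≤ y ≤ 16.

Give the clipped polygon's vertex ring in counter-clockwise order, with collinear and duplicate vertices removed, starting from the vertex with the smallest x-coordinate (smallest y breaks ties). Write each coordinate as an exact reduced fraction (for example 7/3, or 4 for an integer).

Clipped polygon: [(14,13) (88/5,13) (91/5,16) (14,16)]

1. After x ≥ 14: [(14,1/12) (15,0) (19,20) (14,20)]
2. After x ≤ 20: [(14,1/12) (15,0) (19,20) (14,20)]
3. After y ≥ 13: [(14,13) (88/5,13) (19,20) (14,20)]
4. After y ≤ 16: [(14,16) (14,13) (88/5,13) (91/5,16)]
5. Canonical ring: [(14,13) (88/5,13) (91/5,16) (14,16)]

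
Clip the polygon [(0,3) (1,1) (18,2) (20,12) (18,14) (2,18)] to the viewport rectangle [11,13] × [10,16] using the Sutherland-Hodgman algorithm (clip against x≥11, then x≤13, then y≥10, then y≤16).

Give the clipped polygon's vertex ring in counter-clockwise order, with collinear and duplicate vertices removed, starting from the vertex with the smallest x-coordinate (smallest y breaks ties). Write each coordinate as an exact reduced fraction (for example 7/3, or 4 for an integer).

Clipped polygon: [(11,10) (13,10) (13,61/4) (11,63/4)]

1. After x ≥ 11: [(11,27/17) (18,2) (20,12) (18,14) (11,63/4)]
2. After x ≤ 13: [(11,27/17) (13,29/17) (13,61/4) (11,63/4)]
3. After y ≥ 10: [(11,10) (13,10) (13,61/4) (11,63/4)]
4. After y ≤ 16: [(11,10) (13,10) (13,61/4) (11,63/4)]
5. Canonical ring: [(11,10) (13,10) (13,61/4) (11,63/4)]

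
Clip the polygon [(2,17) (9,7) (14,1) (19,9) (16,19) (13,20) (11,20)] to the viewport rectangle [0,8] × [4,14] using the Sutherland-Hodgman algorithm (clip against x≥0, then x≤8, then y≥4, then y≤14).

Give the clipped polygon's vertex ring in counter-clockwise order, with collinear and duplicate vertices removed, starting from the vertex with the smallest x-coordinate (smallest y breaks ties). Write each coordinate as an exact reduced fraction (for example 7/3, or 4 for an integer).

1. After x ≥ 0: [(2,17) (9,7) (14,1) (19,9) (16,19) (13,20) (11,20)]
2. After x ≤ 8: [(8,19) (2,17) (8,59/7)]
3. After y ≥ 4: [(8,19) (2,17) (8,59/7)]
4. After y ≤ 14: [(8,14) (41/10,14) (8,59/7)]
5. Canonical ring: [(41/10,14) (8,59/7) (8,14)]

Clipped polygon: [(41/10,14) (8,59/7) (8,14)]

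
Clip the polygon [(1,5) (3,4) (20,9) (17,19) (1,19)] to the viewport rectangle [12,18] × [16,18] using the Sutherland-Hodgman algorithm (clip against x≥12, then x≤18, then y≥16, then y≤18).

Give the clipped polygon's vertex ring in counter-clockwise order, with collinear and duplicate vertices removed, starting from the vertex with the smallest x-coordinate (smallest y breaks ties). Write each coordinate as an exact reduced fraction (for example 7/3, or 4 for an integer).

Clipped polygon: [(12,16) (179/10,16) (173/10,18) (12,18)]

1. After x ≥ 12: [(12,113/17) (20,9) (17,19) (12,19)]
2. After x ≤ 18: [(12,113/17) (18,143/17) (18,47/3) (17,19) (12,19)]
3. After y ≥ 16: [(12,16) (179/10,16) (17,19) (12,19)]
4. After y ≤ 18: [(12,18) (12,16) (179/10,16) (173/10,18)]
5. Canonical ring: [(12,16) (179/10,16) (173/10,18) (12,18)]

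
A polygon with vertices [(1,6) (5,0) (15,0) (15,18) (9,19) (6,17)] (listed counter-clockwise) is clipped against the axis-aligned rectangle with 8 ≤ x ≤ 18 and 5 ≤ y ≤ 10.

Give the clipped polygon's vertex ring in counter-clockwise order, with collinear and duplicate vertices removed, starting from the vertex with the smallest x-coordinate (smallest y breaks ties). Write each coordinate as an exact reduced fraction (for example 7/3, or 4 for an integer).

1. After x ≥ 8: [(8,0) (15,0) (15,18) (9,19) (8,55/3)]
2. After x ≤ 18: [(8,0) (15,0) (15,18) (9,19) (8,55/3)]
3. After y ≥ 5: [(8,5) (15,5) (15,18) (9,19) (8,55/3)]
4. After y ≤ 10: [(8,10) (8,5) (15,5) (15,10)]
5. Canonical ring: [(8,5) (15,5) (15,10) (8,10)]

Clipped polygon: [(8,5) (15,5) (15,10) (8,10)]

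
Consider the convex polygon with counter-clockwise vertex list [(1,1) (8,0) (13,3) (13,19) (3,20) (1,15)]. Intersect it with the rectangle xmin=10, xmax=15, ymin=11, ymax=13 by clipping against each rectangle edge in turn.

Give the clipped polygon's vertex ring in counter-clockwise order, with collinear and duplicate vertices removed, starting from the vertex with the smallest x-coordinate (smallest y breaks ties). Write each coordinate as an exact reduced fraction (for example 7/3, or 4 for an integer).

Clipped polygon: [(10,11) (13,11) (13,13) (10,13)]

1. After x ≥ 10: [(10,6/5) (13,3) (13,19) (10,193/10)]
2. After x ≤ 15: [(10,6/5) (13,3) (13,19) (10,193/10)]
3. After y ≥ 11: [(10,11) (13,11) (13,19) (10,193/10)]
4. After y ≤ 13: [(10,13) (10,11) (13,11) (13,13)]
5. Canonical ring: [(10,11) (13,11) (13,13) (10,13)]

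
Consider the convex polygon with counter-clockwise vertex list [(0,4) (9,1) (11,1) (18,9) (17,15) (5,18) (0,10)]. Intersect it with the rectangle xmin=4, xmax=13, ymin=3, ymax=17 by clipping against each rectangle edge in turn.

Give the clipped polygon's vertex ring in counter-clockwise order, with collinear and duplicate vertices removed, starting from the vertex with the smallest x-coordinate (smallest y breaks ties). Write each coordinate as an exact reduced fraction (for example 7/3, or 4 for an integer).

1. After x ≥ 4: [(4,8/3) (9,1) (11,1) (18,9) (17,15) (5,18) (4,82/5)]
2. After x ≤ 13: [(4,8/3) (9,1) (11,1) (13,23/7) (13,16) (5,18) (4,82/5)]
3. After y ≥ 3: [(4,3) (51/4,3) (13,23/7) (13,16) (5,18) (4,82/5)]
4. After y ≤ 17: [(4,3) (51/4,3) (13,23/7) (13,16) (9,17) (35/8,17) (4,82/5)]
5. Canonical ring: [(4,3) (51/4,3) (13,23/7) (13,16) (9,17) (35/8,17) (4,82/5)]

Clipped polygon: [(4,3) (51/4,3) (13,23/7) (13,16) (9,17) (35/8,17) (4,82/5)]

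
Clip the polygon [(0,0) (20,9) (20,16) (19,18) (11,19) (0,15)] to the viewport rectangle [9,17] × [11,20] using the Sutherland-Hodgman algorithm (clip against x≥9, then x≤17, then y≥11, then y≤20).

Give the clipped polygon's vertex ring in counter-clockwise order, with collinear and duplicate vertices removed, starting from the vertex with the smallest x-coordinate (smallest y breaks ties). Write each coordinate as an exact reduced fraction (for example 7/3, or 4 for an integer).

1. After x ≥ 9: [(9,81/20) (20,9) (20,16) (19,18) (11,19) (9,201/11)]
2. After x ≤ 17: [(9,81/20) (17,153/20) (17,73/4) (11,19) (9,201/11)]
3. After y ≥ 11: [(9,11) (17,11) (17,73/4) (11,19) (9,201/11)]
4. After y ≤ 20: [(9,11) (17,11) (17,73/4) (11,19) (9,201/11)]
5. Canonical ring: [(9,11) (17,11) (17,73/4) (11,19) (9,201/11)]

Clipped polygon: [(9,11) (17,11) (17,73/4) (11,19) (9,201/11)]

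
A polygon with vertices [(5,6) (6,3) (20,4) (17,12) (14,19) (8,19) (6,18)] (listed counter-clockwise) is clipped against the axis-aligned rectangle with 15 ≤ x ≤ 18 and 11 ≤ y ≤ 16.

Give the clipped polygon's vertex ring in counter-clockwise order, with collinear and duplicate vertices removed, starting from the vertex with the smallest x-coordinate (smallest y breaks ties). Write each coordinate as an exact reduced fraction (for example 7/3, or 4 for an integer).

1. After x ≥ 15: [(15,51/14) (20,4) (17,12) (15,50/3)]
2. After x ≤ 18: [(15,51/14) (18,27/7) (18,28/3) (17,12) (15,50/3)]
3. After y ≥ 11: [(15,11) (139/8,11) (17,12) (15,50/3)]
4. After y ≤ 16: [(15,16) (15,11) (139/8,11) (17,12) (107/7,16)]
5. Canonical ring: [(15,11) (139/8,11) (17,12) (107/7,16) (15,16)]

Clipped polygon: [(15,11) (139/8,11) (17,12) (107/7,16) (15,16)]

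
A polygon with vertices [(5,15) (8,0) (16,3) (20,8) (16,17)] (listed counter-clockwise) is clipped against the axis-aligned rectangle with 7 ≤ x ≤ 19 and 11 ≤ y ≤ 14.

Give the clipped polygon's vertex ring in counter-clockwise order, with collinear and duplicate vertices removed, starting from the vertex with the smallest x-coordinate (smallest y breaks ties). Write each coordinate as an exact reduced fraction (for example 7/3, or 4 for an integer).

Clipped polygon: [(7,11) (56/3,11) (52/3,14) (7,14)]

1. After x ≥ 7: [(7,169/11) (7,5) (8,0) (16,3) (20,8) (16,17)]
2. After x ≤ 19: [(7,169/11) (7,5) (8,0) (16,3) (19,27/4) (19,41/4) (16,17)]
3. After y ≥ 11: [(7,169/11) (7,11) (56/3,11) (16,17)]
4. After y ≤ 14: [(7,14) (7,11) (56/3,11) (52/3,14)]
5. Canonical ring: [(7,11) (56/3,11) (52/3,14) (7,14)]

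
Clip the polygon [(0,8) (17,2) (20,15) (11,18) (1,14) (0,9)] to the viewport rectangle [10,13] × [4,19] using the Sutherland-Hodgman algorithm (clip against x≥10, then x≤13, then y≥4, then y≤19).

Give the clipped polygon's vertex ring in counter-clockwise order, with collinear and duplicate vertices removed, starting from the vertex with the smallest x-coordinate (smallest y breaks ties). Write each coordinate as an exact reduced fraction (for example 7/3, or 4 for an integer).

Clipped polygon: [(10,76/17) (34/3,4) (13,4) (13,52/3) (11,18) (10,88/5)]

1. After x ≥ 10: [(10,76/17) (17,2) (20,15) (11,18) (10,88/5)]
2. After x ≤ 13: [(10,76/17) (13,58/17) (13,52/3) (11,18) (10,88/5)]
3. After y ≥ 4: [(10,76/17) (34/3,4) (13,4) (13,52/3) (11,18) (10,88/5)]
4. After y ≤ 19: [(10,76/17) (34/3,4) (13,4) (13,52/3) (11,18) (10,88/5)]
5. Canonical ring: [(10,76/17) (34/3,4) (13,4) (13,52/3) (11,18) (10,88/5)]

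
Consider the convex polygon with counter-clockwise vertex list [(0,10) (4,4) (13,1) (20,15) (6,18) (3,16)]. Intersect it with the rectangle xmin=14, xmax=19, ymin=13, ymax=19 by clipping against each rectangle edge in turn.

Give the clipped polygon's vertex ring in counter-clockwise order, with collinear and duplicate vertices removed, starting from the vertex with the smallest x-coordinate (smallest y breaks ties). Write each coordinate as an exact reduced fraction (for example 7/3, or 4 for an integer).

Clipped polygon: [(14,13) (19,13) (19,213/14) (14,114/7)]

1. After x ≥ 14: [(14,3) (20,15) (14,114/7)]
2. After x ≤ 19: [(14,3) (19,13) (19,213/14) (14,114/7)]
3. After y ≥ 13: [(14,13) (19,13) (19,13) (19,213/14) (14,114/7)]
4. After y ≤ 19: [(14,13) (19,13) (19,13) (19,213/14) (14,114/7)]
5. Canonical ring: [(14,13) (19,13) (19,213/14) (14,114/7)]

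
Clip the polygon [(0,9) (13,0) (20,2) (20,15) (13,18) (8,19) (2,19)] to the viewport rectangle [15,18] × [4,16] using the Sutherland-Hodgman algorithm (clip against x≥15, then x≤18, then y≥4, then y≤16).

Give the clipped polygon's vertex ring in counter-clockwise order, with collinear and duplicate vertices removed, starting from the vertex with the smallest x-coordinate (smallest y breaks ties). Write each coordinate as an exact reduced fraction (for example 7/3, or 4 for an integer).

1. After x ≥ 15: [(15,4/7) (20,2) (20,15) (15,120/7)]
2. After x ≤ 18: [(15,4/7) (18,10/7) (18,111/7) (15,120/7)]
3. After y ≥ 4: [(15,4) (18,4) (18,111/7) (15,120/7)]
4. After y ≤ 16: [(15,16) (15,4) (18,4) (18,111/7) (53/3,16)]
5. Canonical ring: [(15,4) (18,4) (18,111/7) (53/3,16) (15,16)]

Clipped polygon: [(15,4) (18,4) (18,111/7) (53/3,16) (15,16)]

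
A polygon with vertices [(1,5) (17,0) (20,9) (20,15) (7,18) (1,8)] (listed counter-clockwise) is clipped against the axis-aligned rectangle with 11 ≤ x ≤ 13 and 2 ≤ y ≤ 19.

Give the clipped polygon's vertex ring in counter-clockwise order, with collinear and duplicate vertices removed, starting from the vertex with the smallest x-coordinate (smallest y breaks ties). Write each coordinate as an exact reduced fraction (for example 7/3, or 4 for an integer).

Clipped polygon: [(11,2) (13,2) (13,216/13) (11,222/13)]

1. After x ≥ 11: [(11,15/8) (17,0) (20,9) (20,15) (11,222/13)]
2. After x ≤ 13: [(11,15/8) (13,5/4) (13,216/13) (11,222/13)]
3. After y ≥ 2: [(11,2) (13,2) (13,216/13) (11,222/13)]
4. After y ≤ 19: [(11,2) (13,2) (13,216/13) (11,222/13)]
5. Canonical ring: [(11,2) (13,2) (13,216/13) (11,222/13)]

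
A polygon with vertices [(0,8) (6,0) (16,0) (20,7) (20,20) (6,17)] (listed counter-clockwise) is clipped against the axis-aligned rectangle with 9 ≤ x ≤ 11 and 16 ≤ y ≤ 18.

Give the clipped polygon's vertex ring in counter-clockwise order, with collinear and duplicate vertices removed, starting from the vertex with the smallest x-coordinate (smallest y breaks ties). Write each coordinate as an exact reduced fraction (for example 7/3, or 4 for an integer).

1. After x ≥ 9: [(9,0) (16,0) (20,7) (20,20) (9,247/14)]
2. After x ≤ 11: [(9,0) (11,0) (11,253/14) (9,247/14)]
3. After y ≥ 16: [(9,16) (11,16) (11,253/14) (9,247/14)]
4. After y ≤ 18: [(9,16) (11,16) (11,18) (32/3,18) (9,247/14)]
5. Canonical ring: [(9,16) (11,16) (11,18) (32/3,18) (9,247/14)]

Clipped polygon: [(9,16) (11,16) (11,18) (32/3,18) (9,247/14)]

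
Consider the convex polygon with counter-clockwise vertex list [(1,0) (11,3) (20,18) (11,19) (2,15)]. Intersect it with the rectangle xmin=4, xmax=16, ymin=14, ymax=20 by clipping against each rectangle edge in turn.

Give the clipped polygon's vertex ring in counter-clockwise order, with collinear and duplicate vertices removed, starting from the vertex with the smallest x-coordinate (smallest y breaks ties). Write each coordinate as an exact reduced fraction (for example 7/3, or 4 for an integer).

Clipped polygon: [(4,14) (16,14) (16,166/9) (11,19) (4,143/9)]

1. After x ≥ 4: [(4,9/10) (11,3) (20,18) (11,19) (4,143/9)]
2. After x ≤ 16: [(4,9/10) (11,3) (16,34/3) (16,166/9) (11,19) (4,143/9)]
3. After y ≥ 14: [(4,14) (16,14) (16,166/9) (11,19) (4,143/9)]
4. After y ≤ 20: [(4,14) (16,14) (16,166/9) (11,19) (4,143/9)]
5. Canonical ring: [(4,14) (16,14) (16,166/9) (11,19) (4,143/9)]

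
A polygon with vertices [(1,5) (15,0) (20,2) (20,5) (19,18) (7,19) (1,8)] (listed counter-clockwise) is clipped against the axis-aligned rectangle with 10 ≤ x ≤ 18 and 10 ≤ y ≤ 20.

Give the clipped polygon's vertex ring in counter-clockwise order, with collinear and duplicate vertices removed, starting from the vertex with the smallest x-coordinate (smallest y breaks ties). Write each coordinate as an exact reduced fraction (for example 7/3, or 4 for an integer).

Clipped polygon: [(10,10) (18,10) (18,217/12) (10,75/4)]

1. After x ≥ 10: [(10,25/14) (15,0) (20,2) (20,5) (19,18) (10,75/4)]
2. After x ≤ 18: [(10,25/14) (15,0) (18,6/5) (18,217/12) (10,75/4)]
3. After y ≥ 10: [(10,10) (18,10) (18,217/12) (10,75/4)]
4. After y ≤ 20: [(10,10) (18,10) (18,217/12) (10,75/4)]
5. Canonical ring: [(10,10) (18,10) (18,217/12) (10,75/4)]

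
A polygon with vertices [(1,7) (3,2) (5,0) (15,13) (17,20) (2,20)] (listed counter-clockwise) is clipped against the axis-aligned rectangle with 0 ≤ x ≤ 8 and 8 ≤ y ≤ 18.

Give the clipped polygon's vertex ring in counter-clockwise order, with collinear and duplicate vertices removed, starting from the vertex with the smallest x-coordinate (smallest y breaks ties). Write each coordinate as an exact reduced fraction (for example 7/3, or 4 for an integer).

Clipped polygon: [(14/13,8) (8,8) (8,18) (24/13,18)]

1. After x ≥ 0: [(1,7) (3,2) (5,0) (15,13) (17,20) (2,20)]
2. After x ≤ 8: [(1,7) (3,2) (5,0) (8,39/10) (8,20) (2,20)]
3. After y ≥ 8: [(14/13,8) (8,8) (8,20) (2,20)]
4. After y ≤ 18: [(24/13,18) (14/13,8) (8,8) (8,18)]
5. Canonical ring: [(14/13,8) (8,8) (8,18) (24/13,18)]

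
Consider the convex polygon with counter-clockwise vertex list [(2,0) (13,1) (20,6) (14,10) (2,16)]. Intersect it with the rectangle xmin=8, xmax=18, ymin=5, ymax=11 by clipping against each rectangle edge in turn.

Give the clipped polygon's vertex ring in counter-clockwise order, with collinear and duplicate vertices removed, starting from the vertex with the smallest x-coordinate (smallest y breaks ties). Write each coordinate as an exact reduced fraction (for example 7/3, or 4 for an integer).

Clipped polygon: [(8,5) (18,5) (18,22/3) (14,10) (12,11) (8,11)]

1. After x ≥ 8: [(8,6/11) (13,1) (20,6) (14,10) (8,13)]
2. After x ≤ 18: [(8,6/11) (13,1) (18,32/7) (18,22/3) (14,10) (8,13)]
3. After y ≥ 5: [(8,5) (18,5) (18,22/3) (14,10) (8,13)]
4. After y ≤ 11: [(8,11) (8,5) (18,5) (18,22/3) (14,10) (12,11)]
5. Canonical ring: [(8,5) (18,5) (18,22/3) (14,10) (12,11) (8,11)]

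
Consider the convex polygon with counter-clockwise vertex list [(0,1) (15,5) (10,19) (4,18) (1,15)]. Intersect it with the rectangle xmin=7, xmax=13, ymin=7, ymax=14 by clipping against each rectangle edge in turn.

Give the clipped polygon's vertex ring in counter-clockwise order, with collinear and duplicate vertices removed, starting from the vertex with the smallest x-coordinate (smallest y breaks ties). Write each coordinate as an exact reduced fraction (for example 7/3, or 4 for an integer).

1. After x ≥ 7: [(7,43/15) (15,5) (10,19) (7,37/2)]
2. After x ≤ 13: [(7,43/15) (13,67/15) (13,53/5) (10,19) (7,37/2)]
3. After y ≥ 7: [(7,7) (13,7) (13,53/5) (10,19) (7,37/2)]
4. After y ≤ 14: [(7,14) (7,7) (13,7) (13,53/5) (165/14,14)]
5. Canonical ring: [(7,7) (13,7) (13,53/5) (165/14,14) (7,14)]

Clipped polygon: [(7,7) (13,7) (13,53/5) (165/14,14) (7,14)]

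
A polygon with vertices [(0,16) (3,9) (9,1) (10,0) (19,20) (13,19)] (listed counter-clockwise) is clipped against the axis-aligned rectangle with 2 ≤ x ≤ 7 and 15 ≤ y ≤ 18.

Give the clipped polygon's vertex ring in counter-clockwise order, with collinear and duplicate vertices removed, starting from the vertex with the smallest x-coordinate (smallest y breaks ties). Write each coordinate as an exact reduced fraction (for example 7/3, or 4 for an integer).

1. After x ≥ 2: [(2,214/13) (2,34/3) (3,9) (9,1) (10,0) (19,20) (13,19)]
2. After x ≤ 7: [(7,229/13) (2,214/13) (2,34/3) (3,9) (7,11/3)]
3. After y ≥ 15: [(7,15) (7,229/13) (2,214/13) (2,15)]
4. After y ≤ 18: [(7,15) (7,229/13) (2,214/13) (2,15)]
5. Canonical ring: [(2,15) (7,15) (7,229/13) (2,214/13)]

Clipped polygon: [(2,15) (7,15) (7,229/13) (2,214/13)]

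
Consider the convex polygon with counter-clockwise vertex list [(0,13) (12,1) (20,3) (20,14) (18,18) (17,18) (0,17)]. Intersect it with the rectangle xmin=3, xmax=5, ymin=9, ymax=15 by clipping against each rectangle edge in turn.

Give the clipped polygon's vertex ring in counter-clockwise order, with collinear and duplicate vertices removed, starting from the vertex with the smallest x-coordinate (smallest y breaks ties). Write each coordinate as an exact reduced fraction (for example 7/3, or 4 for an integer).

1. After x ≥ 3: [(3,10) (12,1) (20,3) (20,14) (18,18) (17,18) (3,292/17)]
2. After x ≤ 5: [(3,10) (5,8) (5,294/17) (3,292/17)]
3. After y ≥ 9: [(3,10) (4,9) (5,9) (5,294/17) (3,292/17)]
4. After y ≤ 15: [(3,15) (3,10) (4,9) (5,9) (5,15)]
5. Canonical ring: [(3,10) (4,9) (5,9) (5,15) (3,15)]

Clipped polygon: [(3,10) (4,9) (5,9) (5,15) (3,15)]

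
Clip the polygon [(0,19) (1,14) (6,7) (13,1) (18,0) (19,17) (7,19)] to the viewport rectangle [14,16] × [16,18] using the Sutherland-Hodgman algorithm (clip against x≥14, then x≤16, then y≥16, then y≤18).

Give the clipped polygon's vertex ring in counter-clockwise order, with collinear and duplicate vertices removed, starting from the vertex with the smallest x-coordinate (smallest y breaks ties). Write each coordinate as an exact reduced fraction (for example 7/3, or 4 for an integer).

Clipped polygon: [(14,16) (16,16) (16,35/2) (14,107/6)]

1. After x ≥ 14: [(14,4/5) (18,0) (19,17) (14,107/6)]
2. After x ≤ 16: [(14,4/5) (16,2/5) (16,35/2) (14,107/6)]
3. After y ≥ 16: [(14,16) (16,16) (16,35/2) (14,107/6)]
4. After y ≤ 18: [(14,16) (16,16) (16,35/2) (14,107/6)]
5. Canonical ring: [(14,16) (16,16) (16,35/2) (14,107/6)]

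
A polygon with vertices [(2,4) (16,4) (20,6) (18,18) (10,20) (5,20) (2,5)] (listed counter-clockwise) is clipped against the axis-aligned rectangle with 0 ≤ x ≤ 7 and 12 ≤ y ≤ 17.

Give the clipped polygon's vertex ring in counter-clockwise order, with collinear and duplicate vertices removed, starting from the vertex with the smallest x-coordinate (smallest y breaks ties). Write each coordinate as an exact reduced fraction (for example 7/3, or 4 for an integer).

Clipped polygon: [(17/5,12) (7,12) (7,17) (22/5,17)]

1. After x ≥ 0: [(2,4) (16,4) (20,6) (18,18) (10,20) (5,20) (2,5)]
2. After x ≤ 7: [(2,4) (7,4) (7,20) (5,20) (2,5)]
3. After y ≥ 12: [(7,12) (7,20) (5,20) (17/5,12)]
4. After y ≤ 17: [(7,12) (7,17) (22/5,17) (17/5,12)]
5. Canonical ring: [(17/5,12) (7,12) (7,17) (22/5,17)]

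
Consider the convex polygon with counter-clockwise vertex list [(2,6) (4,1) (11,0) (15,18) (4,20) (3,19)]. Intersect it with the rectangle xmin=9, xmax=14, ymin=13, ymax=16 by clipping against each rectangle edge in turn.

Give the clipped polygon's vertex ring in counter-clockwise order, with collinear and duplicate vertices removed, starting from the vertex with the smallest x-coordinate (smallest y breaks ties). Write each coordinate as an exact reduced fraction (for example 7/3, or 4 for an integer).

1. After x ≥ 9: [(9,2/7) (11,0) (15,18) (9,210/11)]
2. After x ≤ 14: [(9,2/7) (11,0) (14,27/2) (14,200/11) (9,210/11)]
3. After y ≥ 13: [(9,13) (125/9,13) (14,27/2) (14,200/11) (9,210/11)]
4. After y ≤ 16: [(9,16) (9,13) (125/9,13) (14,27/2) (14,16)]
5. Canonical ring: [(9,13) (125/9,13) (14,27/2) (14,16) (9,16)]

Clipped polygon: [(9,13) (125/9,13) (14,27/2) (14,16) (9,16)]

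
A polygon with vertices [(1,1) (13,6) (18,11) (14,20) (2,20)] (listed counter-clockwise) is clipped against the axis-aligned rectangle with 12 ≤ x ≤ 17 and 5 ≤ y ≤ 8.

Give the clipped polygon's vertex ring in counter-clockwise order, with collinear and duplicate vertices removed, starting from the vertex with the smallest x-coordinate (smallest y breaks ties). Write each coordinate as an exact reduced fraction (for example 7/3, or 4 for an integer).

Clipped polygon: [(12,67/12) (13,6) (15,8) (12,8)]

1. After x ≥ 12: [(12,67/12) (13,6) (18,11) (14,20) (12,20)]
2. After x ≤ 17: [(12,67/12) (13,6) (17,10) (17,53/4) (14,20) (12,20)]
3. After y ≥ 5: [(12,67/12) (13,6) (17,10) (17,53/4) (14,20) (12,20)]
4. After y ≤ 8: [(12,8) (12,67/12) (13,6) (15,8)]
5. Canonical ring: [(12,67/12) (13,6) (15,8) (12,8)]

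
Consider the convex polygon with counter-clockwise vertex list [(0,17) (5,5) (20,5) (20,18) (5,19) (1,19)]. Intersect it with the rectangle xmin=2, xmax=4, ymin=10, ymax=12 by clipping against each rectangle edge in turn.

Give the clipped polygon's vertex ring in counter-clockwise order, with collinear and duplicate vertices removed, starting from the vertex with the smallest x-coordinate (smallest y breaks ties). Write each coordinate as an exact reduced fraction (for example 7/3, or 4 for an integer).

1. After x ≥ 2: [(2,61/5) (5,5) (20,5) (20,18) (5,19) (2,19)]
2. After x ≤ 4: [(2,61/5) (4,37/5) (4,19) (2,19)]
3. After y ≥ 10: [(2,61/5) (35/12,10) (4,10) (4,19) (2,19)]
4. After y ≤ 12: [(25/12,12) (35/12,10) (4,10) (4,12)]
5. Canonical ring: [(25/12,12) (35/12,10) (4,10) (4,12)]

Clipped polygon: [(25/12,12) (35/12,10) (4,10) (4,12)]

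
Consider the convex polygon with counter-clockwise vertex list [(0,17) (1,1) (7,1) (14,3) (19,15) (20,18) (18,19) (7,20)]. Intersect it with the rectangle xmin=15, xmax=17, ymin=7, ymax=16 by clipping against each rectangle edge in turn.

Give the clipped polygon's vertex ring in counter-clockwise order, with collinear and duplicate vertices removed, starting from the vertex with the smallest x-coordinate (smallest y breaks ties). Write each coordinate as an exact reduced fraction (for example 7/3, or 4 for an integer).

Clipped polygon: [(15,7) (47/3,7) (17,51/5) (17,16) (15,16)]

1. After x ≥ 15: [(15,27/5) (19,15) (20,18) (18,19) (15,212/11)]
2. After x ≤ 17: [(15,27/5) (17,51/5) (17,210/11) (15,212/11)]
3. After y ≥ 7: [(15,7) (47/3,7) (17,51/5) (17,210/11) (15,212/11)]
4. After y ≤ 16: [(15,16) (15,7) (47/3,7) (17,51/5) (17,16)]
5. Canonical ring: [(15,7) (47/3,7) (17,51/5) (17,16) (15,16)]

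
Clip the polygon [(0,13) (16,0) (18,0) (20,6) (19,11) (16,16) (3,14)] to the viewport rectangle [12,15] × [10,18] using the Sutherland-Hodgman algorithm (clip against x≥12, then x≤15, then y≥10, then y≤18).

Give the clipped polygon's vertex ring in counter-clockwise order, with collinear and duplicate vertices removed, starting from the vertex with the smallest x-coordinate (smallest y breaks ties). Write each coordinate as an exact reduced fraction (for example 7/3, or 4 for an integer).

Clipped polygon: [(12,10) (15,10) (15,206/13) (12,200/13)]

1. After x ≥ 12: [(12,13/4) (16,0) (18,0) (20,6) (19,11) (16,16) (12,200/13)]
2. After x ≤ 15: [(12,13/4) (15,13/16) (15,206/13) (12,200/13)]
3. After y ≥ 10: [(12,10) (15,10) (15,206/13) (12,200/13)]
4. After y ≤ 18: [(12,10) (15,10) (15,206/13) (12,200/13)]
5. Canonical ring: [(12,10) (15,10) (15,206/13) (12,200/13)]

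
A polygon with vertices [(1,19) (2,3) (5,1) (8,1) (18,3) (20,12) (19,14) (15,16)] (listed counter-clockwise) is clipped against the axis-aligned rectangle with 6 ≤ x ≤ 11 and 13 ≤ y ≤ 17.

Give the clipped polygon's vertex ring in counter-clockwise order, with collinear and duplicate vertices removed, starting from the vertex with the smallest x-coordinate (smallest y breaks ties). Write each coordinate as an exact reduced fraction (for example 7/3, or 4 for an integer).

Clipped polygon: [(6,13) (11,13) (11,118/7) (31/3,17) (6,17)]

1. After x ≥ 6: [(6,251/14) (6,1) (8,1) (18,3) (20,12) (19,14) (15,16)]
2. After x ≤ 11: [(11,118/7) (6,251/14) (6,1) (8,1) (11,8/5)]
3. After y ≥ 13: [(11,13) (11,118/7) (6,251/14) (6,13)]
4. After y ≤ 17: [(11,13) (11,118/7) (31/3,17) (6,17) (6,13)]
5. Canonical ring: [(6,13) (11,13) (11,118/7) (31/3,17) (6,17)]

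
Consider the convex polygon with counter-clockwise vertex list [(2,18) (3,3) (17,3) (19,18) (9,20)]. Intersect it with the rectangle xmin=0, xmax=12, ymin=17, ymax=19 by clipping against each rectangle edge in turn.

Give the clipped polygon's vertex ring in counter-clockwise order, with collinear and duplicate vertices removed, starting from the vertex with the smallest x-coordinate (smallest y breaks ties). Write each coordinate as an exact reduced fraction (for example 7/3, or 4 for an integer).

Clipped polygon: [(2,18) (31/15,17) (12,17) (12,19) (11/2,19)]

1. After x ≥ 0: [(2,18) (3,3) (17,3) (19,18) (9,20)]
2. After x ≤ 12: [(2,18) (3,3) (12,3) (12,97/5) (9,20)]
3. After y ≥ 17: [(2,18) (31/15,17) (12,17) (12,97/5) (9,20)]
4. After y ≤ 19: [(11/2,19) (2,18) (31/15,17) (12,17) (12,19)]
5. Canonical ring: [(2,18) (31/15,17) (12,17) (12,19) (11/2,19)]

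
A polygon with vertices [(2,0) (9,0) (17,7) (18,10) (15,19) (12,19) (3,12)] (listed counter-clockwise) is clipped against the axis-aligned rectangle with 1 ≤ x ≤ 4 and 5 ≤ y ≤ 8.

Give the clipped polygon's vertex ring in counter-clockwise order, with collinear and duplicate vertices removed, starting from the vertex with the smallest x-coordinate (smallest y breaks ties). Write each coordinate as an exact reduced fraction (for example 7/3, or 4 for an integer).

Clipped polygon: [(29/12,5) (4,5) (4,8) (8/3,8)]

1. After x ≥ 1: [(2,0) (9,0) (17,7) (18,10) (15,19) (12,19) (3,12)]
2. After x ≤ 4: [(2,0) (4,0) (4,115/9) (3,12)]
3. After y ≥ 5: [(29/12,5) (4,5) (4,115/9) (3,12)]
4. After y ≤ 8: [(8/3,8) (29/12,5) (4,5) (4,8)]
5. Canonical ring: [(29/12,5) (4,5) (4,8) (8/3,8)]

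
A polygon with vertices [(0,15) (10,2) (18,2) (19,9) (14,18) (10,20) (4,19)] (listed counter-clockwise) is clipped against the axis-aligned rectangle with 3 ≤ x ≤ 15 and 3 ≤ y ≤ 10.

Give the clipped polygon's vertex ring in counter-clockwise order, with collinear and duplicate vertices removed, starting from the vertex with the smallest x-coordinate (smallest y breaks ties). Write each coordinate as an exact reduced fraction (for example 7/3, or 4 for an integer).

Clipped polygon: [(50/13,10) (120/13,3) (15,3) (15,10)]

1. After x ≥ 3: [(3,18) (3,111/10) (10,2) (18,2) (19,9) (14,18) (10,20) (4,19)]
2. After x ≤ 15: [(3,18) (3,111/10) (10,2) (15,2) (15,81/5) (14,18) (10,20) (4,19)]
3. After y ≥ 3: [(3,18) (3,111/10) (120/13,3) (15,3) (15,81/5) (14,18) (10,20) (4,19)]
4. After y ≤ 10: [(50/13,10) (120/13,3) (15,3) (15,10)]
5. Canonical ring: [(50/13,10) (120/13,3) (15,3) (15,10)]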